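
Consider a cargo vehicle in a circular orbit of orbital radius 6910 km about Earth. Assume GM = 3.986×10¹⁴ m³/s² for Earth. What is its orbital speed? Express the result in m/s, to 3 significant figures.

v ≈ 7600 m/s

r = 6910 km = 6.910×10⁶ m.
For a circular orbit v = √(μ/r) = √(3.986×10¹⁴ / 6.910×10⁶) = √(5.768×10⁷) = 7595 m/s.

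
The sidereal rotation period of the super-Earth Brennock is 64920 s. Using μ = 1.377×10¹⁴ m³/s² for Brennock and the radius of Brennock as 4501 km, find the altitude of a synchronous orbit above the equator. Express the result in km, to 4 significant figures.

A synchronous orbit has period T, so by Kepler's third law a = (μT²/4π²)^(1/3).
μT²/4π² = 1.377×10¹⁴ × (6.492×10⁴)² / 39.48 = 1.470×10²² m³.
a = 2.450×10⁷ m = 24497 km.
Altitude h = a − R = 24497 − 4501 = 19996 km.

h_sync ≈ 20000 km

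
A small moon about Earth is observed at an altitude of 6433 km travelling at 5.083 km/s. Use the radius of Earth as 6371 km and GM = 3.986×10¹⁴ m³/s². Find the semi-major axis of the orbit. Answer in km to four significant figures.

a ≈ 10940 km

r = 6371 + 6433 = 12804 km = 1.280×10⁷ m.
Vis-viva rearranged: 1/a = 2/r − v²/μ = 1.562×10⁻⁷ − 6.482×10⁻⁸ = 9.138×10⁻⁸ m⁻¹.
a = 1.094×10⁷ m = 10943 km.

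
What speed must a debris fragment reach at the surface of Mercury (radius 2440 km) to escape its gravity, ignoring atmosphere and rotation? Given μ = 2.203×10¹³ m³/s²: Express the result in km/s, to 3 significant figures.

v_esc ≈ 4.25 km/s

r = R = 2.440×10⁶ m.
Escape speed v_esc = √(2μ/r) = √(2 × 2.203×10¹³ / 2.440×10⁶) = √(1.806×10⁷) = 4249 m/s.
= 4.249 km/s.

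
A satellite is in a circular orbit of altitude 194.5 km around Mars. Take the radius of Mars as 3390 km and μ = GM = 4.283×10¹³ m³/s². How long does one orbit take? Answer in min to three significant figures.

r = 3390 + 194.5 = 3584.5 km = 3.5845×10⁶ m.
Kepler's third law: T = 2π√(r³/μ) = 2π√((3.584×10⁶)³ / 4.283×10¹³).
r³/μ = 1.075×10⁶ s², so T = 2π × 1.037×10³ = 6.516×10³ s.
Converting: 6.516×10³ s ÷ 60.00 = 108.6 min.

T ≈ 109 min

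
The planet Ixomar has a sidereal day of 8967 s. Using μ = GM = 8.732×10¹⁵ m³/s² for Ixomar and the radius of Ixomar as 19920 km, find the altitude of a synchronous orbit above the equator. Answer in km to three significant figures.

h_sync ≈ 6180 km

A synchronous orbit has period T, so by Kepler's third law a = (μT²/4π²)^(1/3).
μT²/4π² = 8.732×10¹⁵ × (8.967×10³)² / 39.48 = 1.778×10²² m³.
a = 2.610×10⁷ m = 26103 km.
Altitude h = a − R = 26103 − 19920 = 6182.5 km.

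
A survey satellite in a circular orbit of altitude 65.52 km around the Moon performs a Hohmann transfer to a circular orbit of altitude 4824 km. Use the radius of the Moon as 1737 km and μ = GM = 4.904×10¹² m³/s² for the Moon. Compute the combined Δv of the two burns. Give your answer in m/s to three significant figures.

r₁ = 1737 + 65.52 = 1802.5 km = 1.8025×10⁶ m.
r₂ = 1737 + 4824 = 6561.0 km = 6.5610×10⁶ m.
Transfer ellipse a_t = (r₁ + r₂)/2 = 4.182×10⁶ m.
At r₁: circular v_c1 = √(μ/r₁) = 1649 m/s; transfer-perilune v_p = √[μ(2/r₁ − 1/a_t)] = 2066 m/s.
Δv₁ = v_p − v_c1 = 416.6 m/s.
At r₂: circular v_c2 = √(μ/r₂) = 864.6 m/s; transfer-apolune v_a = √[μ(2/r₂ − 1/a_t)] = 567.6 m/s.
Δv₂ = v_c2 − v_a = 296.9 m/s.
Total Δv = Δv₁ + Δv₂ = 713.6 m/s.

Δv_total ≈ 714 m/s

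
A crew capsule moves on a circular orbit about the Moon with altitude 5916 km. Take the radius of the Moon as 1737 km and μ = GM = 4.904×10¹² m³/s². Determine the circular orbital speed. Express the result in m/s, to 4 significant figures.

r = 1737 + 5916 = 7653.0 km = 7.6530×10⁶ m.
For a circular orbit v = √(μ/r) = √(4.904×10¹² / 7.653×10⁶) = √(6.408×10⁵) = 800.5 m/s.

v ≈ 800.5 m/s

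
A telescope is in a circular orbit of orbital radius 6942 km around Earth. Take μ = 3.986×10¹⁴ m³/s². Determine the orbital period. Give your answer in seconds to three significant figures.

r = 6942 km = 6.942×10⁶ m.
Kepler's third law: T = 2π√(r³/μ) = 2π√((6.942×10⁶)³ / 3.986×10¹⁴).
r³/μ = 8.393×10⁵ s², so T = 2π × 9.161×10² = 5.756×10³ s.

T ≈ 5760 seconds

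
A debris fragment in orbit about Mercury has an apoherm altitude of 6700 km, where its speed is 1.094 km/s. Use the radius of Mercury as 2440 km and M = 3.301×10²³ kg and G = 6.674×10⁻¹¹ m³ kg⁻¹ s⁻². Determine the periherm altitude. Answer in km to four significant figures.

μ = GM = 6.674×10⁻¹¹ × 3.301×10²³ = 2.203×10¹³ m³/s².
r_a = 2440 + 6700 = 9140.0 km = 9.140×10⁶ m.
Specific energy ε = v²/2 − μ/r = -1.812×10⁶ J/kg, so a = −μ/(2ε) = 6.079×10⁶ m.
The apsides satisfy r_p + r_a = 2a, so the periherm radius is 2a − r_a = 3.019×10⁶ m = 3018.6 km.
Periherm altitude = 3018.6 − 2440 = 578.57 km.

periherm altitude ≈ 578.6 km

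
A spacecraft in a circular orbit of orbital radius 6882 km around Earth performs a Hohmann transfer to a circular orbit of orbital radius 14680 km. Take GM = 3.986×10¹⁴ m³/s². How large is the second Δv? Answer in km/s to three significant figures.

Δv ≈ 1.05 km/s

r₁ = 6882 km = 6.882×10⁶ m.
r₂ = 14680 km = 1.468×10⁷ m.
Transfer ellipse a_t = (r₁ + r₂)/2 = 1.078×10⁷ m.
At r₁: circular v_c1 = √(μ/r₁) = 7610 m/s; transfer-perigee v_p = √[μ(2/r₁ − 1/a_t)] = 8881 m/s.
At r₂: circular v_c2 = √(μ/r₂) = 5211 m/s; transfer-apogee v_a = √[μ(2/r₂ − 1/a_t)] = 4163 m/s.
Δv₂ = v_c2 − v_a = 1048 m/s.
= 1.048 km/s.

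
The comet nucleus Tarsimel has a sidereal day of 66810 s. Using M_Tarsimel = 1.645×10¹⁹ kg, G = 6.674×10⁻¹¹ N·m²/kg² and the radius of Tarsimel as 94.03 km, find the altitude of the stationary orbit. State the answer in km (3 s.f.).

h_sync ≈ 405 km

μ = GM = 6.674×10⁻¹¹ × 1.645×10¹⁹ = 1.098×10⁹ m³/s².
A synchronous orbit has period T, so by Kepler's third law a = (μT²/4π²)^(1/3).
μT²/4π² = 1.098×10⁹ × (6.681×10⁴)² / 39.48 = 1.241×10¹⁷ m³.
a = 4.988×10⁵ m = 498.84 km.
Altitude h = a − R = 498.84 − 94.03 = 404.81 km.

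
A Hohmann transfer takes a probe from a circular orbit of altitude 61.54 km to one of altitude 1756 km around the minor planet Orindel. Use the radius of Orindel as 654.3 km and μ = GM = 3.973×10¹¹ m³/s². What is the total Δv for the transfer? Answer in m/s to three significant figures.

r₁ = 654.3 + 61.54 = 715.84 km = 7.1584×10⁵ m.
r₂ = 654.3 + 1756 = 2410.3 km = 2.4103×10⁶ m.
Transfer ellipse a_t = (r₁ + r₂)/2 = 1.563×10⁶ m.
At r₁: circular v_c1 = √(μ/r₁) = 745.0 m/s; transfer-periapsis v_p = √[μ(2/r₁ − 1/a_t)] = 925.1 m/s.
Δv₁ = v_p − v_c1 = 180.1 m/s.
At r₂: circular v_c2 = √(μ/r₂) = 406.0 m/s; transfer-apoapsis v_a = √[μ(2/r₂ − 1/a_t)] = 274.8 m/s.
Δv₂ = v_c2 − v_a = 131.2 m/s.
Total Δv = Δv₁ + Δv₂ = 311.4 m/s.

Δv_total ≈ 311 m/s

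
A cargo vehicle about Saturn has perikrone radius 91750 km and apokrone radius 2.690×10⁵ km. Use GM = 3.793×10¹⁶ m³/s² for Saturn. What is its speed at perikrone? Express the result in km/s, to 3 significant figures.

v ≈ 24.8 km/s

Semi-major axis a = (r_p + r_a)/2 = 1.8038×10⁵ km = 1.804×10⁸ m.
Vis-viva: v² = μ(2/r − 1/a) = 3.793×10¹⁶ × (2.180×10⁻⁸ − 5.544×10⁻⁹) = 6.165×10⁸ m²/s².
v = 24830 m/s = 24.83 km/s.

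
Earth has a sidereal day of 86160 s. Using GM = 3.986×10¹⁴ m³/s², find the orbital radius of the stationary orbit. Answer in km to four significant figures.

r_sync ≈ 42160 km

A synchronous orbit has period T, so by Kepler's third law a = (μT²/4π²)^(1/3).
μT²/4π² = 3.986×10¹⁴ × (8.616×10⁴)² / 39.48 = 7.495×10²² m³.
a = 4.216×10⁷ m = 42163 km.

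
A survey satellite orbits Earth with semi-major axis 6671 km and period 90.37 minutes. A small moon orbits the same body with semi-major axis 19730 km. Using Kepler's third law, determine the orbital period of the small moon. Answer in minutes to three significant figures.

Kepler's third law: T² ∝ a³, so T₂ = T₁ (a₂/a₁)^(3/2).
a₂/a₁ = 2.958, (a₂/a₁)^(3/2) = 5.086.
T₂ = 90.37 × 5.086 = 459.7 minutes.

T₂ ≈ 460 minutes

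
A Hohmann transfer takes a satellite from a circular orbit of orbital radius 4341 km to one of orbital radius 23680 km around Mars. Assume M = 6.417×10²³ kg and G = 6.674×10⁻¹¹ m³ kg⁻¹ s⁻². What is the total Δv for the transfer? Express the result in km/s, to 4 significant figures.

μ = GM = 6.674×10⁻¹¹ × 6.417×10²³ = 4.283×10¹³ m³/s².
r₁ = 4341 km = 4.341×10⁶ m.
r₂ = 23680 km = 2.368×10⁷ m.
Transfer ellipse a_t = (r₁ + r₂)/2 = 1.401×10⁷ m.
At r₁: circular v_c1 = √(μ/r₁) = 3141 m/s; transfer-periapsis v_p = √[μ(2/r₁ − 1/a_t)] = 4083 m/s.
Δv₁ = v_p − v_c1 = 942.5 m/s.
At r₂: circular v_c2 = √(μ/r₂) = 1345 m/s; transfer-apoapsis v_a = √[μ(2/r₂ − 1/a_t)] = 748.6 m/s.
Δv₂ = v_c2 − v_a = 596.3 m/s.
Total Δv = Δv₁ + Δv₂ = 1539 m/s = 1.539 km/s.

Δv_total ≈ 1.539 km/s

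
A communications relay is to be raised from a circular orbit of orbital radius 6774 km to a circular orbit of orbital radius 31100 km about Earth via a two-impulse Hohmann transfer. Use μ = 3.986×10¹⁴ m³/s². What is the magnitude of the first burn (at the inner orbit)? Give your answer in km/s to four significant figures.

r₁ = 6774 km = 6.774×10⁶ m.
r₂ = 31100 km = 3.110×10⁷ m.
Transfer ellipse a_t = (r₁ + r₂)/2 = 1.894×10⁷ m.
At r₁: circular v_c1 = √(μ/r₁) = 7671 m/s; transfer-perigee v_p = √[μ(2/r₁ − 1/a_t)] = 9830 m/s.
Δv₁ = v_p − v_c1 = 2159 m/s.
= 2.159 km/s.

Δv ≈ 2.159 km/s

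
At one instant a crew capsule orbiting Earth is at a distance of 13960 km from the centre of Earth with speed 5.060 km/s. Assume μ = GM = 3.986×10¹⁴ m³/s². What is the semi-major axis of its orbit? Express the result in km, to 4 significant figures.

a ≈ 12650 km

r = 1.396×10⁷ m.
Specific orbital energy ε = v²/2 − μ/r = (5060)²/2 − 3.986×10¹⁴/1.396×10⁷ = -1.575×10⁷ J/kg.
Since ε = −μ/(2a), a = −μ/(2ε) = 1.265×10⁷ m = 12653 km.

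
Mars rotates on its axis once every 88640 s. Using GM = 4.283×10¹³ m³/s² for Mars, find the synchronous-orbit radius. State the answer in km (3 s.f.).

A synchronous orbit has period T, so by Kepler's third law a = (μT²/4π²)^(1/3).
μT²/4π² = 4.283×10¹³ × (8.864×10⁴)² / 39.48 = 8.524×10²¹ m³.
a = 2.043×10⁷ m = 20428 km.

r_sync ≈ 20400 km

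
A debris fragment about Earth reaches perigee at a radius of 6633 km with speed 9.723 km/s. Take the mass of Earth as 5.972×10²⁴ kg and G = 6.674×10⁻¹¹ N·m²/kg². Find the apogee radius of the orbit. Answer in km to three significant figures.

apogee radius ≈ 24500 km

μ = GM = 6.674×10⁻¹¹ × 5.972×10²⁴ = 3.986×10¹⁴ m³/s².
r_p = 6.633×10⁶ m.
Specific energy ε = v²/2 − μ/r = -1.282×10⁷ J/kg, so a = −μ/(2ε) = 1.554×10⁷ m.
The apsides satisfy r_p + r_a = 2a, so the apogee radius is 2a − r_p = 2.445×10⁷ m = 24455 km.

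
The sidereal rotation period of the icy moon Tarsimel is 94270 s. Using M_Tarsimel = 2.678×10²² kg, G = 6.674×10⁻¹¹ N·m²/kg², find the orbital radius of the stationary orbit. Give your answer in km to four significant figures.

r_sync ≈ 7382 km

μ = GM = 6.674×10⁻¹¹ × 2.678×10²² = 1.787×10¹² m³/s².
A synchronous orbit has period T, so by Kepler's third law a = (μT²/4π²)^(1/3).
μT²/4π² = 1.787×10¹² × (9.427×10⁴)² / 39.48 = 4.023×10²⁰ m³.
a = 7.382×10⁶ m = 7382.4 km.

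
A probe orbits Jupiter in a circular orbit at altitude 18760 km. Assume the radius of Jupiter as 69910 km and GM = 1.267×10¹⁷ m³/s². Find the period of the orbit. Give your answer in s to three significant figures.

r = 69910 + 18760 = 88670 km = 8.8670×10⁷ m.
Kepler's third law: T = 2π√(r³/μ) = 2π√((8.867×10⁷)³ / 1.267×10¹⁷).
r³/μ = 5.502×10⁶ s², so T = 2π × 2.346×10³ = 1.474×10⁴ s.

T ≈ 14700 s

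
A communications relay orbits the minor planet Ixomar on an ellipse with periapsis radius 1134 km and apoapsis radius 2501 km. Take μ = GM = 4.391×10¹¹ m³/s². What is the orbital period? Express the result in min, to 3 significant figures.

Semi-major axis a = (r_p + r_a)/2 = (1134.0 + 2501.0)/2 = 1817.5 km = 1.818×10⁶ m.
By Kepler's third law T = 2π√(a³/μ) = 2π × 3.698×10³ = 2.323×10⁴ s.
= 387.2 min.

T ≈ 387 min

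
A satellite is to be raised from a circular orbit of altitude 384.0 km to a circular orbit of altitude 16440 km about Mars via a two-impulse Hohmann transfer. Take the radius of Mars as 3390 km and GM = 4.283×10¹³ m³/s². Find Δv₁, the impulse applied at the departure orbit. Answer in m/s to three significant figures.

Δv ≈ 998 m/s

r₁ = 3390 + 384.0 = 3774.0 km = 3.7740×10⁶ m.
r₂ = 3390 + 16440 = 19830 km = 1.9830×10⁷ m.
Transfer ellipse a_t = (r₁ + r₂)/2 = 1.180×10⁷ m.
At r₁: circular v_c1 = √(μ/r₁) = 3369 m/s; transfer-periapsis v_p = √[μ(2/r₁ − 1/a_t)] = 4367 m/s.
Δv₁ = v_p − v_c1 = 997.9 m/s.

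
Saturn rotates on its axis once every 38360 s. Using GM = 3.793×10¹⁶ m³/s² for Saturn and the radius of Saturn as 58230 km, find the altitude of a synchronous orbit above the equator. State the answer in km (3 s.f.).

A synchronous orbit has period T, so by Kepler's third law a = (μT²/4π²)^(1/3).
μT²/4π² = 3.793×10¹⁶ × (3.836×10⁴)² / 39.48 = 1.414×10²⁴ m³.
a = 1.122×10⁸ m = 1.1223×10⁵ km.
Altitude h = a − R = 1.1223×10⁵ − 58230 = 54005 km.

h_sync ≈ 54000 km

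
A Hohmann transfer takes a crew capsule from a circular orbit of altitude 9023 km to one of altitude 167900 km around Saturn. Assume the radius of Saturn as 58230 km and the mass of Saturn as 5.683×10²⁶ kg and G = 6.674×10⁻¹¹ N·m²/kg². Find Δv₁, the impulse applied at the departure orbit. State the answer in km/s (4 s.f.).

μ = GM = 6.674×10⁻¹¹ × 5.683×10²⁶ = 3.793×10¹⁶ m³/s².
r₁ = 58230 + 9023 = 67253 km = 6.7253×10⁷ m.
r₂ = 58230 + 167900 = 226130 km = 2.2613×10⁸ m.
Transfer ellipse a_t = (r₁ + r₂)/2 = 1.467×10⁸ m.
At r₁: circular v_c1 = √(μ/r₁) = 23750 m/s; transfer-perikrone v_p = √[μ(2/r₁ − 1/a_t)] = 29490 m/s.
Δv₁ = v_p − v_c1 = 5737 m/s.
= 5.737 km/s.

Δv ≈ 5.737 km/s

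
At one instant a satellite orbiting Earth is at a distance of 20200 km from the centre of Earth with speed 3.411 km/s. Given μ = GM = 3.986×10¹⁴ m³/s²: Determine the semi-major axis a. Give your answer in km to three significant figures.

a ≈ 14300 km

r = 2.020×10⁷ m.
Vis-viva rearranged: 1/a = 2/r − v²/μ = 9.901×10⁻⁸ − 2.919×10⁻⁸ = 6.982×10⁻⁸ m⁻¹.
a = 1.432×10⁷ m = 14322 km.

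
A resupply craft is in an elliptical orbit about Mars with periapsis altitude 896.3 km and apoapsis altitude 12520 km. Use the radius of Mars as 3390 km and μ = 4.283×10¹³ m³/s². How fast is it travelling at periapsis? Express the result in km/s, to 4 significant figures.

v ≈ 3.968 km/s

r_p = 3390 + 896.3 = 4286.3 km = 4.2863×10⁶ m.
r_a = 3390 + 12520 = 15910 km = 1.5910×10⁷ m.
Semi-major axis a = (r_p + r_a)/2 = 10098 km = 1.010×10⁷ m.
Vis-viva: v² = μ(2/r − 1/a) = 4.283×10¹³ × (4.666×10⁻⁷ − 9.903×10⁻⁸) = 1.574×10⁷ m²/s².
v = 3968 m/s = 3.968 km/s.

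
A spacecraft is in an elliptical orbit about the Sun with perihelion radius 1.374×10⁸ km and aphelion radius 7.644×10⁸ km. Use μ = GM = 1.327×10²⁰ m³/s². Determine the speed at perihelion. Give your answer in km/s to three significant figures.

v ≈ 40.5 km/s

Semi-major axis a = (r_p + r_a)/2 = 4.5090×10⁸ km = 4.509×10¹¹ m.
Vis-viva: v² = μ(2/r − 1/a) = 1.327×10²⁰ × (1.456×10⁻¹¹ − 2.218×10⁻¹²) = 1.637×10⁹ m²/s².
v = 40460 m/s = 40.46 km/s.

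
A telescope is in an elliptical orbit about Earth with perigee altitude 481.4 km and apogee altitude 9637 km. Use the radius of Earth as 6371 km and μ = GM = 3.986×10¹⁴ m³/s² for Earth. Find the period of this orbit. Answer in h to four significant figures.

r_p = 6371 + 481.4 = 6852.4 km = 6.8524×10⁶ m.
r_a = 6371 + 9637 = 16008 km = 1.6008×10⁷ m.
Semi-major axis a = (r_p + r_a)/2 = (6852.4 + 16008)/2 = 11430 km = 1.143×10⁷ m.
By Kepler's third law T = 2π√(a³/μ) = 2π × 1.936×10³ = 1.216×10⁴ s.
= 3.378 h.

T ≈ 3.378 h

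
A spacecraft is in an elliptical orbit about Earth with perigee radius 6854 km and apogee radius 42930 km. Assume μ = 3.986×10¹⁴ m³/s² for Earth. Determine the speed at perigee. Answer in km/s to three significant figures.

v ≈ 10.0 km/s

Semi-major axis a = (r_p + r_a)/2 = 24892 km = 2.489×10⁷ m.
Vis-viva: v² = μ(2/r − 1/a) = 3.986×10¹⁴ × (2.918×10⁻⁷ − 4.017×10⁻⁸) = 1.003×10⁸ m²/s².
v = 10010 m/s = 10.01 km/s.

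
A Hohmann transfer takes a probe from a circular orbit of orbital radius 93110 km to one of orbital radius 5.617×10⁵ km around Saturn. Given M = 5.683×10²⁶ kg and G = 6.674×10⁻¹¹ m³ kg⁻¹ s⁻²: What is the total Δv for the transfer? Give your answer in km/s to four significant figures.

μ = GM = 6.674×10⁻¹¹ × 5.683×10²⁶ = 3.793×10¹⁶ m³/s².
r₁ = 93110 km = 9.311×10⁷ m.
r₂ = 5.617×10⁵ km = 5.617×10⁸ m.
Transfer ellipse a_t = (r₁ + r₂)/2 = 3.274×10⁸ m.
At r₁: circular v_c1 = √(μ/r₁) = 20180 m/s; transfer-perikrone v_p = √[μ(2/r₁ − 1/a_t)] = 26440 m/s.
Δv₁ = v_p − v_c1 = 6253 m/s.
At r₂: circular v_c2 = √(μ/r₂) = 8217 m/s; transfer-apokrone v_a = √[μ(2/r₂ − 1/a_t)] = 4382 m/s.
Δv₂ = v_c2 − v_a = 3835 m/s.
Total Δv = Δv₁ + Δv₂ = 10090 m/s = 10.09 km/s.

Δv_total ≈ 10.09 km/s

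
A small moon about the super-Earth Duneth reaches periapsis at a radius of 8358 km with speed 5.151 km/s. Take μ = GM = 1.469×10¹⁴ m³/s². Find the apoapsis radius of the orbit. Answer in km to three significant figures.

apoapsis radius ≈ 25700 km

r_p = 8.358×10⁶ m.
Specific energy ε = v²/2 − μ/r = -4.310×10⁶ J/kg, so a = −μ/(2ε) = 1.704×10⁷ m.
The apsides satisfy r_p + r_a = 2a, so the apoapsis radius is 2a − r_p = 2.573×10⁷ m = 25729 km.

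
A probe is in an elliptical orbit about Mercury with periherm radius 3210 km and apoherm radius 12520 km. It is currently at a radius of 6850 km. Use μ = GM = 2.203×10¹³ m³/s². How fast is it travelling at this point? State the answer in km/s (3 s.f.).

v ≈ 1.91 km/s

Semi-major axis a = (r_p + r_a)/2 = 7865.0 km = 7.865×10⁶ m.
Vis-viva: v² = μ(2/r − 1/a) = 2.203×10¹³ × (2.920×10⁻⁷ − 1.271×10⁻⁷) = 3.631×10⁶ m²/s².
v = 1906 m/s = 1.906 km/s.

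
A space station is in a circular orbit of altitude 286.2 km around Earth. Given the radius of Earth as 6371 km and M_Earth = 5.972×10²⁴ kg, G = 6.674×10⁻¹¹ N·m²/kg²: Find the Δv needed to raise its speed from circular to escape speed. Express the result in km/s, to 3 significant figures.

μ = GM = 6.674×10⁻¹¹ × 5.972×10²⁴ = 3.986×10¹⁴ m³/s².
r = 6371 + 286.2 = 6657.2 km = 6.6572×10⁶ m.
Circular speed v_c = √(μ/r) = 7738 m/s.
Escape speed v_esc = √(2μ/r) = √2 × v_c = 10940 m/s.
Δv = v_esc − v_c = 3205 m/s = 3.205 km/s.

Δv ≈ 3.21 km/s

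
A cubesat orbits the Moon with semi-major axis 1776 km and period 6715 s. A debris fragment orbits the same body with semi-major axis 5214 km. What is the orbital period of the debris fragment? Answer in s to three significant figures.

Kepler's third law: T² ∝ a³, so T₂ = T₁ (a₂/a₁)^(3/2).
a₂/a₁ = 2.936, (a₂/a₁)^(3/2) = 5.030.
T₂ = 6715 × 5.030 = 33780 s.

T₂ ≈ 33800 s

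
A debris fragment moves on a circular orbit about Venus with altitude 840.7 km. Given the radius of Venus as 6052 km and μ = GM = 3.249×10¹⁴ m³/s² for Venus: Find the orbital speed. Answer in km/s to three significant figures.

v ≈ 6.87 km/s

r = 6052 + 840.7 = 6892.7 km = 6.8927×10⁶ m.
For a circular orbit v = √(μ/r) = √(3.249×10¹⁴ / 6.893×10⁶) = √(4.714×10⁷) = 6866 m/s.
That is 6.866 km/s.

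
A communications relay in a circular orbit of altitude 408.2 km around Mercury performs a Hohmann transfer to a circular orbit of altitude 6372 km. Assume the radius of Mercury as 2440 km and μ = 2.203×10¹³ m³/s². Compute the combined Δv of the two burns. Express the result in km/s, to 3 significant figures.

r₁ = 2440 + 408.2 = 2848.2 km = 2.8482×10⁶ m.
r₂ = 2440 + 6372 = 8812.0 km = 8.8120×10⁶ m.
Transfer ellipse a_t = (r₁ + r₂)/2 = 5.830×10⁶ m.
At r₁: circular v_c1 = √(μ/r₁) = 2781 m/s; transfer-periherm v_p = √[μ(2/r₁ − 1/a_t)] = 3419 m/s.
Δv₁ = v_p − v_c1 = 638.0 m/s.
At r₂: circular v_c2 = √(μ/r₂) = 1581 m/s; transfer-apoherm v_a = √[μ(2/r₂ − 1/a_t)] = 1105 m/s.
Δv₂ = v_c2 − v_a = 476.0 m/s.
Total Δv = Δv₁ + Δv₂ = 1114 m/s = 1.114 km/s.

Δv_total ≈ 1.11 km/s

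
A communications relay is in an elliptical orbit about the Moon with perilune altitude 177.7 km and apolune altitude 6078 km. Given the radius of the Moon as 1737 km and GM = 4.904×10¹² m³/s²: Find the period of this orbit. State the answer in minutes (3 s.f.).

r_p = 1737 + 177.7 = 1914.7 km = 1.9147×10⁶ m.
r_a = 1737 + 6078 = 7815.0 km = 7.8150×10⁶ m.
Semi-major axis a = (r_p + r_a)/2 = (1914.7 + 7815.0)/2 = 4864.9 km = 4.865×10⁶ m.
By Kepler's third law T = 2π√(a³/μ) = 2π × 4.845×10³ = 3.044×10⁴ s.
= 507.4 minutes.

T ≈ 507 minutes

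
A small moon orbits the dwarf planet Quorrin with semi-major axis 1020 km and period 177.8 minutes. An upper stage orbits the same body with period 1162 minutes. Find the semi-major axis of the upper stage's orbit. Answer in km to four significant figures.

a₂ ≈ 3565 km

Kepler's third law: a³ ∝ T², so a₂ = a₁ (T₂/T₁)^(2/3).
T₂/T₁ = 6.535, (T₂/T₁)^(2/3) = 3.496.
a₂ = 1020 × 3.496 = 3565 km.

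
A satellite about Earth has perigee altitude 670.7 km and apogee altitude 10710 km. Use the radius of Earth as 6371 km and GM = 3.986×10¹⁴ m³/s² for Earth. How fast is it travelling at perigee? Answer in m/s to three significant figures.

v ≈ 8950 m/s

r_p = 6371 + 670.7 = 7041.7 km = 7.0417×10⁶ m.
r_a = 6371 + 10710 = 17081 km = 1.7081×10⁷ m.
Semi-major axis a = (r_p + r_a)/2 = 12061 km = 1.206×10⁷ m.
Vis-viva: v² = μ(2/r − 1/a) = 3.986×10¹⁴ × (2.840×10⁻⁷ − 8.291×10⁻⁸) = 8.016×10⁷ m²/s².
v = 8953 m/s.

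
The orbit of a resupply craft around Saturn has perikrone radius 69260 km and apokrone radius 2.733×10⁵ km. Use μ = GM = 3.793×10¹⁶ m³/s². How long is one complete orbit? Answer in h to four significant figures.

Semi-major axis a = (r_p + r_a)/2 = (69260 + 2.7330×10⁵)/2 = 1.7128×10⁵ km = 1.713×10⁸ m.
By Kepler's third law T = 2π√(a³/μ) = 2π × 1.151×10⁴ = 7.232×10⁴ s.
= 20.09 h.

T ≈ 20.09 h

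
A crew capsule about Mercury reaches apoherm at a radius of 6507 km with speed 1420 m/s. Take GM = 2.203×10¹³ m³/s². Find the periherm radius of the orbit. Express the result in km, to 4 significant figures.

periherm radius ≈ 2759 km

r_a = 6.507×10⁶ m.
Specific energy ε = v²/2 − μ/r = -2.377×10⁶ J/kg, so a = −μ/(2ε) = 4.633×10⁶ m.
The apsides satisfy r_p + r_a = 2a, so the periherm radius is 2a − r_a = 2.759×10⁶ m = 2759.5 km.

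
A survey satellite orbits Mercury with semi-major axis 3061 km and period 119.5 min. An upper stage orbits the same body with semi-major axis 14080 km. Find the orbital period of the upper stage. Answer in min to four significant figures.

Kepler's third law: T² ∝ a³, so T₂ = T₁ (a₂/a₁)^(3/2).
a₂/a₁ = 4.600, (a₂/a₁)^(3/2) = 9.865.
T₂ = 119.5 × 9.865 = 1179 min.

T₂ ≈ 1179 min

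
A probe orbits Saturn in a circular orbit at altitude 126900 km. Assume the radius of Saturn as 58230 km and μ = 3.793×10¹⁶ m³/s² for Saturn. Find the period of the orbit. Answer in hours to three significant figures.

r = 58230 + 126900 = 185130 km = 1.8513×10⁸ m.
Kepler's third law: T = 2π√(r³/μ) = 2π√((1.851×10⁸)³ / 3.793×10¹⁶).
r³/μ = 1.673×10⁸ s², so T = 2π × 1.293×10⁴ = 8.127×10⁴ s.
Converting: 8.127×10⁴ s ÷ 3600 = 22.57 hours.

T ≈ 22.6 hours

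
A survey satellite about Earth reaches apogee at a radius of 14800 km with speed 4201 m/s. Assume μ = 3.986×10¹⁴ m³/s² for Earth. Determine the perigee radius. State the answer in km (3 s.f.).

perigee radius ≈ 7210 km

r_a = 1.480×10⁷ m.
Specific energy ε = v²/2 − μ/r = -1.811×10⁷ J/kg, so a = −μ/(2ε) = 1.101×10⁷ m.
The apsides satisfy r_p + r_a = 2a, so the perigee radius is 2a − r_a = 7.212×10⁶ m = 7212.1 km.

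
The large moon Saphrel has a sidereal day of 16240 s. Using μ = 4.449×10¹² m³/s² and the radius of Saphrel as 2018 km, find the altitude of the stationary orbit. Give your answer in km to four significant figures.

h_sync ≈ 1080 km

A synchronous orbit has period T, so by Kepler's third law a = (μT²/4π²)^(1/3).
μT²/4π² = 4.449×10¹² × (1.624×10⁴)² / 39.48 = 2.972×10¹⁹ m³.
a = 3.098×10⁶ m = 3097.6 km.
Altitude h = a − R = 3097.6 − 2018 = 1079.6 km.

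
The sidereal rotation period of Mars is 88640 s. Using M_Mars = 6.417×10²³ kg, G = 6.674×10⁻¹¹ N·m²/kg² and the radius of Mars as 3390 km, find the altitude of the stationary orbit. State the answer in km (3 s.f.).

μ = GM = 6.674×10⁻¹¹ × 6.417×10²³ = 4.283×10¹³ m³/s².
A synchronous orbit has period T, so by Kepler's third law a = (μT²/4π²)^(1/3).
μT²/4π² = 4.283×10¹³ × (8.864×10⁴)² / 39.48 = 8.524×10²¹ m³.
a = 2.043×10⁷ m = 20427 km.
Altitude h = a − R = 20427 − 3390 = 17037 km.

h_sync ≈ 17000 km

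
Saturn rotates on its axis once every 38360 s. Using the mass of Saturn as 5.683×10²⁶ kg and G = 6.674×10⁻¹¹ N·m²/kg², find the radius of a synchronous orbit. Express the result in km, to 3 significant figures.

μ = GM = 6.674×10⁻¹¹ × 5.683×10²⁶ = 3.793×10¹⁶ m³/s².
A synchronous orbit has period T, so by Kepler's third law a = (μT²/4π²)^(1/3).
μT²/4π² = 3.793×10¹⁶ × (3.836×10⁴)² / 39.48 = 1.414×10²⁴ m³.
a = 1.122×10⁸ m = 1.1223×10⁵ km.

r_sync ≈ 1.12×10⁵ km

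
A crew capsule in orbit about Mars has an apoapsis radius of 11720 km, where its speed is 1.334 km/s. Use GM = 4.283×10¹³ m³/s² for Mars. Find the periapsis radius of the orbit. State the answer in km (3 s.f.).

periapsis radius ≈ 3770 km

r_a = 1.172×10⁷ m.
Specific energy ε = v²/2 − μ/r = -2.765×10⁶ J/kg, so a = −μ/(2ε) = 7.746×10⁶ m.
The apsides satisfy r_p + r_a = 2a, so the periapsis radius is 2a − r_a = 3.772×10⁶ m = 3772.0 km.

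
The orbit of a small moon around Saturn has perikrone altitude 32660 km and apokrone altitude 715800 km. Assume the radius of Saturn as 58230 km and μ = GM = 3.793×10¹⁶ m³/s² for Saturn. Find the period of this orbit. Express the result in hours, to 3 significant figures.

r_p = 58230 + 32660 = 90890 km = 9.0890×10⁷ m.
r_a = 58230 + 715800 = 774030 km = 7.7403×10⁸ m.
Semi-major axis a = (r_p + r_a)/2 = (90890 + 7.7403×10⁵)/2 = 4.3246×10⁵ km = 4.325×10⁸ m.
By Kepler's third law T = 2π√(a³/μ) = 2π × 4.618×10⁴ = 2.901×10⁵ s.
= 80.59 hours.

T ≈ 80.6 hours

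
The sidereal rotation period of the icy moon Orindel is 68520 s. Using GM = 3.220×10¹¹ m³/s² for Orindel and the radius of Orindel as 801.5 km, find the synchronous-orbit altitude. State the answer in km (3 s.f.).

A synchronous orbit has period T, so by Kepler's third law a = (μT²/4π²)^(1/3).
μT²/4π² = 3.220×10¹¹ × (6.852×10⁴)² / 39.48 = 3.829×10¹⁹ m³.
a = 3.371×10⁶ m = 3370.6 km.
Altitude h = a − R = 3370.6 − 801.5 = 2569.1 km.

h_sync ≈ 2570 km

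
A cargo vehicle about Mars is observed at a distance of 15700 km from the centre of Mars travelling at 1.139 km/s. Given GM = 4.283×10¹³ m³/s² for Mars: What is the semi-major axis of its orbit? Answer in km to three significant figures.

a ≈ 10300 km

r = 1.570×10⁷ m.
Specific orbital energy ε = v²/2 − μ/r = (1139)²/2 − 4.283×10¹³/1.570×10⁷ = -2.079×10⁶ J/kg.
Since ε = −μ/(2a), a = −μ/(2ε) = 1.030×10⁷ m = 10299 km.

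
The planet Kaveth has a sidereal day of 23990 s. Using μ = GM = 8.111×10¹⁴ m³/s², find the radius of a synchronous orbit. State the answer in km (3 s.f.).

r_sync ≈ 22800 km

A synchronous orbit has period T, so by Kepler's third law a = (μT²/4π²)^(1/3).
μT²/4π² = 8.111×10¹⁴ × (2.399×10⁴)² / 39.48 = 1.182×10²² m³.
a = 2.278×10⁷ m = 22782 km.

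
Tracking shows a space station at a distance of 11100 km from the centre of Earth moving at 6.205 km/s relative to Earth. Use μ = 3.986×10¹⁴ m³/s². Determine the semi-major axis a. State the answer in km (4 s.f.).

a ≈ 11960 km

r = 1.110×10⁷ m.
Vis-viva rearranged: 1/a = 2/r − v²/μ = 1.802×10⁻⁷ − 9.659×10⁻⁸ = 8.359×10⁻⁸ m⁻¹.
a = 1.196×10⁷ m = 11964 km.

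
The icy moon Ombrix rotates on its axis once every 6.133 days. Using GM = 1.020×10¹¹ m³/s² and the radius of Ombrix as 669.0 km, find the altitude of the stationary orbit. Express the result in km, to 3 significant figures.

T = 6.133 days = 5.299×10⁵ s.
A synchronous orbit has period T, so by Kepler's third law a = (μT²/4π²)^(1/3).
μT²/4π² = 1.020×10¹¹ × (5.299×10⁵)² / 39.48 = 7.255×10²⁰ m³.
a = 8.985×10⁶ m = 8985.4 km.
Altitude h = a − R = 8985.4 − 669.0 = 8316.4 km.

h_sync ≈ 8320 km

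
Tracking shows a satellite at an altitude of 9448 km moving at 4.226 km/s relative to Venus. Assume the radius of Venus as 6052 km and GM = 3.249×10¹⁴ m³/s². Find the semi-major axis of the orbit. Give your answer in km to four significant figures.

a ≈ 13500 km

r = 6052 + 9448 = 15500 km = 1.550×10⁷ m.
Specific orbital energy ε = v²/2 − μ/r = (4226)²/2 − 3.249×10¹⁴/1.550×10⁷ = -1.203×10⁷ J/kg.
Since ε = −μ/(2a), a = −μ/(2ε) = 1.350×10⁷ m = 13502 km.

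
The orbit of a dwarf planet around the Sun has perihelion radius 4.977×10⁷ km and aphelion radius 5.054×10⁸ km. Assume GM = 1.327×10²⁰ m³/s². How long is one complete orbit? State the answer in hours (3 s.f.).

T ≈ 22200 hours

Semi-major axis a = (r_p + r_a)/2 = (4.9770×10⁷ + 5.0540×10⁸)/2 = 2.7758×10⁸ km = 2.776×10¹¹ m.
By Kepler's third law T = 2π√(a³/μ) = 2π × 1.270×10⁷ = 7.977×10⁷ s.
= 22160 hours.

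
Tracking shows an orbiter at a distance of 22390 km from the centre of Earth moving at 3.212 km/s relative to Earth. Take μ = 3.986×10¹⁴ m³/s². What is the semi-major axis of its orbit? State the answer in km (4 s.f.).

a ≈ 15760 km

r = 2.239×10⁷ m.
Vis-viva rearranged: 1/a = 2/r − v²/μ = 8.933×10⁻⁸ − 2.588×10⁻⁸ = 6.344×10⁻⁸ m⁻¹.
a = 1.576×10⁷ m = 15762 km.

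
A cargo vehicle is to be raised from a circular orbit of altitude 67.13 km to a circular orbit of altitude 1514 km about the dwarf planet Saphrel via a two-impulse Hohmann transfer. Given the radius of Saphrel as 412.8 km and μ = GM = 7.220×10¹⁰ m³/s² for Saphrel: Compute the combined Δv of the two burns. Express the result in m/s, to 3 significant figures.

Δv_total ≈ 174 m/s

r₁ = 412.8 + 67.13 = 479.93 km = 4.7993×10⁵ m.
r₂ = 412.8 + 1514 = 1926.8 km = 1.9268×10⁶ m.
Transfer ellipse a_t = (r₁ + r₂)/2 = 1.203×10⁶ m.
At r₁: circular v_c1 = √(μ/r₁) = 387.9 m/s; transfer-periapsis v_p = √[μ(2/r₁ − 1/a_t)] = 490.8 m/s.
Δv₁ = v_p − v_c1 = 102.9 m/s.
At r₂: circular v_c2 = √(μ/r₂) = 193.6 m/s; transfer-apoapsis v_a = √[μ(2/r₂ − 1/a_t)] = 122.2 m/s.
Δv₂ = v_c2 − v_a = 71.33 m/s.
Total Δv = Δv₁ + Δv₂ = 174.3 m/s.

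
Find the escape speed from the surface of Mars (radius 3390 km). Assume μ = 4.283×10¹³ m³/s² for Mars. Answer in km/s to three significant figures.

v_esc ≈ 5.03 km/s

r = R = 3.390×10⁶ m.
Escape speed v_esc = √(2μ/r) = √(2 × 4.283×10¹³ / 3.390×10⁶) = √(2.527×10⁷) = 5027 m/s.
= 5.027 km/s.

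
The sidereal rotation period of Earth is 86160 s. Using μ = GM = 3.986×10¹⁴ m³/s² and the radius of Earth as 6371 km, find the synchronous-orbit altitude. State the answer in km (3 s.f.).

h_sync ≈ 35800 km

A synchronous orbit has period T, so by Kepler's third law a = (μT²/4π²)^(1/3).
μT²/4π² = 3.986×10¹⁴ × (8.616×10⁴)² / 39.48 = 7.495×10²² m³.
a = 4.216×10⁷ m = 42163 km.
Altitude h = a − R = 42163 − 6371 = 35792 km.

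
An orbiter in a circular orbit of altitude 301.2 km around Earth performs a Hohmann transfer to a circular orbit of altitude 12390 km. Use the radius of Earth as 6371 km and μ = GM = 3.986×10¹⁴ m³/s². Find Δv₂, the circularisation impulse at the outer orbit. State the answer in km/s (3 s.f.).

Δv ≈ 1.27 km/s

r₁ = 6371 + 301.2 = 6672.2 km = 6.6722×10⁶ m.
r₂ = 6371 + 12390 = 18761 km = 1.8761×10⁷ m.
Transfer ellipse a_t = (r₁ + r₂)/2 = 1.272×10⁷ m.
At r₁: circular v_c1 = √(μ/r₁) = 7729 m/s; transfer-perigee v_p = √[μ(2/r₁ − 1/a_t)] = 9388 m/s.
At r₂: circular v_c2 = √(μ/r₂) = 4609 m/s; transfer-apogee v_a = √[μ(2/r₂ − 1/a_t)] = 3339 m/s.
Δv₂ = v_c2 − v_a = 1271 m/s.
= 1.271 km/s.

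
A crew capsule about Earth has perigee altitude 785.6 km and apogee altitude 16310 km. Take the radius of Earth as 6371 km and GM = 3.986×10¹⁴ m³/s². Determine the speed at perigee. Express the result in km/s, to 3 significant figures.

v ≈ 9.20 km/s

r_p = 6371 + 785.6 = 7156.6 km = 7.1566×10⁶ m.
r_a = 6371 + 16310 = 22681 km = 2.2681×10⁷ m.
Semi-major axis a = (r_p + r_a)/2 = 14919 km = 1.492×10⁷ m.
Vis-viva: v² = μ(2/r − 1/a) = 3.986×10¹⁴ × (2.795×10⁻⁷ − 6.703×10⁻⁸) = 8.468×10⁷ m²/s².
v = 9202 m/s = 9.202 km/s.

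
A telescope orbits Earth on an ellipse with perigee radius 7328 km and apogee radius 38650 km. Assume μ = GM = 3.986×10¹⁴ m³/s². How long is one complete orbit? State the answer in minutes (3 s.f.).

Semi-major axis a = (r_p + r_a)/2 = (7328.0 + 38650)/2 = 22989 km = 2.299×10⁷ m.
By Kepler's third law T = 2π√(a³/μ) = 2π × 5.521×10³ = 3.469×10⁴ s.
= 578.1 minutes.

T ≈ 578 minutes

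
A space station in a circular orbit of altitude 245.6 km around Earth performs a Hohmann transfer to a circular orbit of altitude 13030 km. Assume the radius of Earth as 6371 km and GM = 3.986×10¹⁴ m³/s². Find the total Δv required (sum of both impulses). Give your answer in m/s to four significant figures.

r₁ = 6371 + 245.6 = 6616.6 km = 6.6166×10⁶ m.
r₂ = 6371 + 13030 = 19401 km = 1.9401×10⁷ m.
Transfer ellipse a_t = (r₁ + r₂)/2 = 1.301×10⁷ m.
At r₁: circular v_c1 = √(μ/r₁) = 7762 m/s; transfer-perigee v_p = √[μ(2/r₁ − 1/a_t)] = 9479 m/s.
Δv₁ = v_p − v_c1 = 1717 m/s.
At r₂: circular v_c2 = √(μ/r₂) = 4533 m/s; transfer-apogee v_a = √[μ(2/r₂ − 1/a_t)] = 3233 m/s.
Δv₂ = v_c2 − v_a = 1300 m/s.
Total Δv = Δv₁ + Δv₂ = 3017 m/s.

Δv_total ≈ 3017 m/s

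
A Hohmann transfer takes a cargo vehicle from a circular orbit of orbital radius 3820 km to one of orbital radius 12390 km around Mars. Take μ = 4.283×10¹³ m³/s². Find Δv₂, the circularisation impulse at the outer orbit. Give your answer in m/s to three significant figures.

Δv ≈ 583 m/s

r₁ = 3820 km = 3.820×10⁶ m.
r₂ = 12390 km = 1.239×10⁷ m.
Transfer ellipse a_t = (r₁ + r₂)/2 = 8.105×10⁶ m.
At r₁: circular v_c1 = √(μ/r₁) = 3348 m/s; transfer-periapsis v_p = √[μ(2/r₁ − 1/a_t)] = 4140 m/s.
At r₂: circular v_c2 = √(μ/r₂) = 1859 m/s; transfer-apoapsis v_a = √[μ(2/r₂ − 1/a_t)] = 1276 m/s.
Δv₂ = v_c2 − v_a = 582.8 m/s.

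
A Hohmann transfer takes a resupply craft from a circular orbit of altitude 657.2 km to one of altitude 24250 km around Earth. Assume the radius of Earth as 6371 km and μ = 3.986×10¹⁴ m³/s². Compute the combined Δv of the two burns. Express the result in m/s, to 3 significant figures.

Δv_total ≈ 3480 m/s

r₁ = 6371 + 657.2 = 7028.2 km = 7.0282×10⁶ m.
r₂ = 6371 + 24250 = 30621 km = 3.0621×10⁷ m.
Transfer ellipse a_t = (r₁ + r₂)/2 = 1.882×10⁷ m.
At r₁: circular v_c1 = √(μ/r₁) = 7531 m/s; transfer-perigee v_p = √[μ(2/r₁ − 1/a_t)] = 9605 m/s.
Δv₁ = v_p − v_c1 = 2074 m/s.
At r₂: circular v_c2 = √(μ/r₂) = 3608 m/s; transfer-apogee v_a = √[μ(2/r₂ − 1/a_t)] = 2205 m/s.
Δv₂ = v_c2 − v_a = 1403 m/s.
Total Δv = Δv₁ + Δv₂ = 3477 m/s.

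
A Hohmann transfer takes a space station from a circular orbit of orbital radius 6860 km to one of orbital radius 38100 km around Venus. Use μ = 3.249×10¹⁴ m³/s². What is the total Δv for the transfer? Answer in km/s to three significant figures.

r₁ = 6860 km = 6.860×10⁶ m.
r₂ = 38100 km = 3.810×10⁷ m.
Transfer ellipse a_t = (r₁ + r₂)/2 = 2.248×10⁷ m.
At r₁: circular v_c1 = √(μ/r₁) = 6882 m/s; transfer-periapsis v_p = √[μ(2/r₁ − 1/a_t)] = 8959 m/s.
Δv₁ = v_p − v_c1 = 2077 m/s.
At r₂: circular v_c2 = √(μ/r₂) = 2920 m/s; transfer-apoapsis v_a = √[μ(2/r₂ − 1/a_t)] = 1613 m/s.
Δv₂ = v_c2 − v_a = 1307 m/s.
Total Δv = Δv₁ + Δv₂ = 3384 m/s = 3.384 km/s.

Δv_total ≈ 3.38 km/s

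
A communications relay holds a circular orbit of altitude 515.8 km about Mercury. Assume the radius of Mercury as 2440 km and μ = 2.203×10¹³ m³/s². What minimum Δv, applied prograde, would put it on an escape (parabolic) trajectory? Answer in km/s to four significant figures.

Δv ≈ 1.131 km/s

r = 2440 + 515.8 = 2955.8 km = 2.9558×10⁶ m.
Circular speed v_c = √(μ/r) = 2730 m/s.
Escape speed v_esc = √(2μ/r) = √2 × v_c = 3861 m/s.
Δv = v_esc − v_c = 1131 m/s = 1.131 km/s.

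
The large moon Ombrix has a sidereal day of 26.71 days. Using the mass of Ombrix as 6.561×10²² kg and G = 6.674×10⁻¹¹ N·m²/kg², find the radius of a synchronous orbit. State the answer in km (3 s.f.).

μ = GM = 6.674×10⁻¹¹ × 6.561×10²² = 4.379×10¹² m³/s².
T = 26.71 days = 2.308×10⁶ s.
A synchronous orbit has period T, so by Kepler's third law a = (μT²/4π²)^(1/3).
μT²/4π² = 4.379×10¹² × (2.308×10⁶)² / 39.48 = 5.907×10²³ m³.
a = 8.391×10⁷ m = 83906 km.

r_sync ≈ 83900 km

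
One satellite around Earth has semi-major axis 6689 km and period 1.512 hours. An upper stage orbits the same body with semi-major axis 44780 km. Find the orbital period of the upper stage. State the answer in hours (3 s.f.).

Kepler's third law: T² ∝ a³, so T₂ = T₁ (a₂/a₁)^(3/2).
a₂/a₁ = 6.695, (a₂/a₁)^(3/2) = 17.32.
T₂ = 1.512 × 17.32 = 26.19 hours.

T₂ ≈ 26.2 hours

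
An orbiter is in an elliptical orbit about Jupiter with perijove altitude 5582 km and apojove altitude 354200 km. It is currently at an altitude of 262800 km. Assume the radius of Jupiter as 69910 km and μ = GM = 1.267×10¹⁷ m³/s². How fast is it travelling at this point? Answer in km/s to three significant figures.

r_p = 69910 + 5582 = 75492 km = 7.5492×10⁷ m.
r_a = 69910 + 354200 = 424110 km = 4.2411×10⁸ m.
r = 69910 + 262800 = 3.3271×10⁵ km = 3.327×10⁸ m.
Semi-major axis a = (r_p + r_a)/2 = 2.4980×10⁵ km = 2.498×10⁸ m.
Vis-viva: v² = μ(2/r − 1/a) = 1.267×10¹⁷ × (6.011×10⁻⁹ − 4.003×10⁻⁹) = 2.544×10⁸ m²/s².
v = 15950 m/s = 15.95 km/s.

v ≈ 16.0 km/s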